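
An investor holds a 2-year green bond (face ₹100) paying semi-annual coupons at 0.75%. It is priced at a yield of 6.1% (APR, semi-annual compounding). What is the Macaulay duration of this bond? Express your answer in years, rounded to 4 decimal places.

1.9881 years

Periodic yield y = 0.0305. Discount each cash flow and weight by its period:
  t   CF        PV=CF/(1+0.0305)^t    t·PV
  1        0.375         0.3639         0.3639
  2        0.375         0.3531         0.7063
  3        0.375         0.3427         1.0280
  4      100.375        89.0089       356.0357
  Σ                     90.0686       358.1339
Price P = Σ PV = 90.0686.
Macaulay duration = Σ(t·PV) / P = 358.1339 / 90.0686 = 3.97623 half-year periods.
In years: 3.97623 / 2 = 1.98812 years.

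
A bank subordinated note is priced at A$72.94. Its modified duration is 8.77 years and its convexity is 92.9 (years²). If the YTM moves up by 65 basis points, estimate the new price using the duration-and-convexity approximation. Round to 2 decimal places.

Duration effect: -D_mod·Δy = -8.77 × (+0.0065) = -0.057005
Convexity effect: ½·C·(Δy)² = 0.5 × 92.9 × (0.0065)² = +0.0019625125
ΔP/P ≈ -0.057005 + 0.0019625125 = -0.0550424875
New price ≈ 72.94 × (1 - 0.0550424875) = 68.92520096175.

A$68.93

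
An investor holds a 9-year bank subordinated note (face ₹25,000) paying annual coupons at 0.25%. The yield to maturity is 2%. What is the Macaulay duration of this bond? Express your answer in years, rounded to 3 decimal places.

Periodic yield y = 0.02. Discount each cash flow and weight by its year:
  t   CF        PV=CF/(1+0.02)^t    t·PV
  1        62.50        61.2745        61.2745
  2        62.50        60.0730       120.1461
  3        62.50        58.8951       176.6854
  4        62.50        57.7403       230.9614
  5        62.50        56.6082       283.0409
  6        62.50        55.4982       332.9893
  7        62.50        54.4100       380.8701
  8        62.50        53.3431       426.7452
  9    25,062.50    20,971.1789   188,740.6097
  Σ                 21,429.0214   190,753.3225
Price P = Σ PV = 21,429.0214.
Macaulay duration = Σ(t·PV) / P = 190,753.3225 / 21,429.0214 = 8.90163 years.

8.902 years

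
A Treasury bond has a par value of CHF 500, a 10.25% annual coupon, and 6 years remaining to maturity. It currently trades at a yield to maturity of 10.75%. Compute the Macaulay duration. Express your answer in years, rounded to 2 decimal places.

4.75 years

Periodic yield y = 0.1075. Discount each cash flow and weight by its year:
  t   CF        PV=CF/(1+0.1075)^t    t·PV
  1        51.25        46.2754        46.2754
  2        51.25        41.7837        83.5673
  3        51.25        37.7279       113.1837
  4        51.25        34.0658       136.2633
  5        51.25        30.7592       153.7961
  6       551.25       298.7351     1,792.4104
  Σ                    489.3470     2,325.4961
Price P = Σ PV = 489.3470.
Macaulay duration = Σ(t·PV) / P = 2,325.4961 / 489.3470 = 4.75224 years.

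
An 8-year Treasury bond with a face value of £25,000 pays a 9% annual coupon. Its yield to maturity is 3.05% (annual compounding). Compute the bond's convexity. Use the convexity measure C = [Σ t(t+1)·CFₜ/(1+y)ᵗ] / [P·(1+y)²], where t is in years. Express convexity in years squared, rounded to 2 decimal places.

With y = 0.0305:
  t   CF        PV=CF/(1+0.0305)^t    t·PV        t(t+1)·PV
  1     2,250.00     2,183.4061     2,183.4061       4,366.8122
  2     2,250.00     2,118.7832     4,237.5665      12,712.6994
  3     2,250.00     2,056.0730     6,168.2190      24,672.8760
  4     2,250.00     1,995.2188     7,980.8753      39,904.3765
  5     2,250.00     1,936.1658     9,680.8288      58,084.9731
  6     2,250.00     1,878.8605    11,273.1631      78,912.1420
  7     2,250.00     1,823.2514    12,762.7595     102,102.0760
  8    27,250.00    21,428.0444   171,424.3552   1,542,819.1972
  Σ                 35,419.8032   225,711.1736   1,863,575.1522
P = 35,419.8032.
Convexity = Σ t(t+1)·PV / [P·(1+y)²] = 1,863,575.1522 / (35,419.8032 × 1.061930) = 49.54556.

49.55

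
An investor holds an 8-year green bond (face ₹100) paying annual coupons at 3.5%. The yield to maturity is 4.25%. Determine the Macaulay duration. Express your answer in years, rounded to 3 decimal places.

Periodic yield y = 0.0425. Discount each cash flow and weight by its year:
  t   CF        PV=CF/(1+0.0425)^t    t·PV
  1         3.50         3.3573         3.3573
  2         3.50         3.2204         6.4409
  3         3.50         3.0892         9.2675
  4         3.50         2.9632        11.8529
  5         3.50         2.8424        14.2121
  6         3.50         2.7265        16.3592
  7         3.50         2.6154        18.3077
  8       103.50        74.1877       593.5015
  Σ                     95.0022       673.2991
Price P = Σ PV = 95.0022.
Macaulay duration = Σ(t·PV) / P = 673.2991 / 95.0022 = 7.08720 years.

7.087 years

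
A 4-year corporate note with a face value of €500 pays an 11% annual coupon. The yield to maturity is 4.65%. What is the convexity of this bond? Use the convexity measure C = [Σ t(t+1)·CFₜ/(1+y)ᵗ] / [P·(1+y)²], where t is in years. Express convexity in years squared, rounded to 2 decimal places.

With y = 0.0465:
  t   CF        PV=CF/(1+0.0465)^t    t·PV        t(t+1)·PV
  1        55.00        52.5561        52.5561         105.1123
  2        55.00        50.2209       100.4417         301.3252
  3        55.00        47.9894       143.9681         575.8724
  4       555.00       462.7389     1,850.9558       9,254.7789
  Σ                    613.5053     2,147.9218      10,237.0888
P = 613.5053.
Convexity = Σ t(t+1)·PV / [P·(1+y)²] = 10,237.0888 / (613.5053 × 1.095162) = 15.23631.

15.24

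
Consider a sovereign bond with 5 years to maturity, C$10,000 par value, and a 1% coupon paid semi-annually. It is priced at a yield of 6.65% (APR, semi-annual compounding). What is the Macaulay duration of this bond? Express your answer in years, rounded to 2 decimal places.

4.87 years

Periodic yield y = 0.03325. Discount each cash flow and weight by its period:
  t   CF        PV=CF/(1+0.03325)^t    t·PV
  1        50.00        48.3910        48.3910
  2        50.00        46.8338        93.6676
  3        50.00        45.3267       135.9800
  4        50.00        43.8681       175.4722
  5        50.00        42.4564       212.2819
  6        50.00        41.0901       246.5408
  7        50.00        39.7678       278.3749
  8        50.00        38.4881       307.9050
  9        50.00        37.2496       335.2461
  10   10,050.00     7,246.2268    72,462.2679
  Σ                  7,629.6983    74,296.1274
Price P = Σ PV = 7,629.6983.
Macaulay duration = Σ(t·PV) / P = 74,296.1274 / 7,629.6983 = 9.73775 half-year periods.
In years: 9.73775 / 2 = 4.86888 years.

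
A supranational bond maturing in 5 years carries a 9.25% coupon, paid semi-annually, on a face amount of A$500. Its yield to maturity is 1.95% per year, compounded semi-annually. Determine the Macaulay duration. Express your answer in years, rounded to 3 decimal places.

Periodic yield y = 0.00975. Discount each cash flow and weight by its period:
  t   CF        PV=CF/(1+0.00975)^t    t·PV
  1       23.125        22.9017        22.9017
  2       23.125        22.6806        45.3611
  3       23.125        22.4616        67.3847
  4       23.125        22.2447        88.9787
  5       23.125        22.0299       110.1495
  6       23.125        21.8172       130.9031
  7       23.125        21.6065       151.2456
  8       23.125        21.3979       171.1831
  9       23.125        21.1913       190.7214
  10     523.125       474.7521     4,747.5206
  Σ                    673.0833     5,726.3496
Price P = Σ PV = 673.0833.
Macaulay duration = Σ(t·PV) / P = 5,726.3496 / 673.0833 = 8.50764 half-year periods.
In years: 8.50764 / 2 = 4.25382 years.

4.254 years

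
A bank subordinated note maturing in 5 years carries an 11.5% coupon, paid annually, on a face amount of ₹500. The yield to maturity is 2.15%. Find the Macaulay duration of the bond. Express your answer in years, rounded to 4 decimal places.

Periodic yield y = 0.0215. Discount each cash flow and weight by its year:
  t   CF        PV=CF/(1+0.0215)^t    t·PV
  1        57.50        56.2898        56.2898
  2        57.50        55.1050       110.2100
  3        57.50        53.9452       161.8356
  4        57.50        52.8098       211.2391
  5       557.50       501.2484     2,506.2421
  Σ                    719.3982     3,045.8166
Price P = Σ PV = 719.3982.
Macaulay duration = Σ(t·PV) / P = 3,045.8166 / 719.3982 = 4.23384 years.

4.2338 years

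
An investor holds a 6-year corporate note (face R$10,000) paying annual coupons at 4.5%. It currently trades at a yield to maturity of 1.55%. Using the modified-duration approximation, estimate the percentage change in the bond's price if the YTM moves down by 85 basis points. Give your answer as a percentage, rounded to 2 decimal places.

Periodic yield y = 0.0155. Modified duration first:
  t   CF        PV=CF/(1+0.0155)^t    t·PV
  1       450.00       443.1315       443.1315
  2       450.00       436.3678       872.7355
  3       450.00       429.7073     1,289.1219
  4       450.00       423.1485     1,692.5940
  5       450.00       416.6898     2,083.4490
  6    10,450.00     9,528.7674    57,172.6042
  Σ                 11,677.8122    63,553.6361
P = 11,677.8122; D_Mac = 5.44226 yrs; D_mod = 5.44226/(1+0.0155) = 5.35919 yrs.
ΔP/P ≈ -D_mod · Δy = -5.35919 × (-0.0085) = +0.045553 = +4.5553%.

+4.56%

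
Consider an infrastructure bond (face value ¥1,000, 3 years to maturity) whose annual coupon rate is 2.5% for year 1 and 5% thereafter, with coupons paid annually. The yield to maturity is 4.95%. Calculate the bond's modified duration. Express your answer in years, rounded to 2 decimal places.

Periodic yield y = 0.0495. First find Macaulay duration:
  t   CF        PV=CF/(1+0.0495)^t    t·PV
  1        25.00        23.8209        23.8209
  2        50.00        45.3947        90.7894
  3     1,050.00       908.3265     2,724.9794
  Σ                    977.5420     2,839.5897
P = 977.5420; Macaulay duration = 2,839.5897 / 977.5420 = 2.90483 years.
Modified duration = D_Mac / (1 + y) = 2.90483 / 1.0495 = 2.76782 years.

2.77 years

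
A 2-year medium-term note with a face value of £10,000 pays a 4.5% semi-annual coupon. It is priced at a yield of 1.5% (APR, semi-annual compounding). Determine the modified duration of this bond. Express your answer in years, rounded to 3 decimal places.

1.923 years

Periodic yield y = 0.0075. First find Macaulay duration:
  t   CF        PV=CF/(1+0.0075)^t    t·PV
  1       225.00       223.3251       223.3251
  2       225.00       221.6626       443.3252
  3       225.00       220.0125       660.0375
  4    10,225.00     9,923.9164    39,695.6656
  Σ                 10,588.9166    41,022.3534
P = 10,588.9166; Macaulay duration = 41,022.3534 / 10,588.9166 = 3.87408 half-year periods = 1.93704 years.
Modified duration = D_Mac / (1 + y) = 1.93704 / 1.0075 = 1.92262 years.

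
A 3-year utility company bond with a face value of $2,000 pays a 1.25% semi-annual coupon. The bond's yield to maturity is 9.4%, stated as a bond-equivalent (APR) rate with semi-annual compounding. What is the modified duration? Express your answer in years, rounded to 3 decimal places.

2.814 years

Periodic yield y = 0.047. First find Macaulay duration:
  t   CF        PV=CF/(1+0.047)^t    t·PV
  1        12.50        11.9389        11.9389
  2        12.50        11.4029        22.8059
  3        12.50        10.8911        32.6732
  4        12.50        10.4022        41.6086
  5        12.50         9.9352        49.6760
  6     2,012.50     1,527.7623     9,166.5740
  Σ                  1,582.3326     9,325.2765
P = 1,582.3326; Macaulay duration = 9,325.2765 / 1,582.3326 = 5.89337 half-year periods = 2.94669 years.
Modified duration = D_Mac / (1 + y) = 2.94669 / 1.047 = 2.81441 years.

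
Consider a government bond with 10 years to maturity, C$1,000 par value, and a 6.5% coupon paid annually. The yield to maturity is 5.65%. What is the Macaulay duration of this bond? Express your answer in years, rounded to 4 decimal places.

Periodic yield y = 0.0565. Discount each cash flow and weight by its year:
  t   CF        PV=CF/(1+0.0565)^t    t·PV
  1        65.00        61.5239        61.5239
  2        65.00        58.2337       116.4674
  3        65.00        55.1194       165.3583
  4        65.00        52.1717       208.6870
  5        65.00        49.3817       246.9084
  6        65.00        46.7408       280.4449
  7        65.00        44.2412       309.6884
  8        65.00        41.8752       335.0019
  9        65.00        39.6358       356.7224
  10    1,065.00       614.6878     6,146.8780
  Σ                  1,063.6113     8,227.6806
Price P = Σ PV = 1,063.6113.
Macaulay duration = Σ(t·PV) / P = 8,227.6806 / 1,063.6113 = 7.73561 years.

7.7356 years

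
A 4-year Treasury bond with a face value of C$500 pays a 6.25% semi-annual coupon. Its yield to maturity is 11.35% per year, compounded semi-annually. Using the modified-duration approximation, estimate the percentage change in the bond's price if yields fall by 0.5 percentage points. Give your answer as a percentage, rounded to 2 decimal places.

Periodic yield y = 0.05675. Modified duration first:
  t   CF        PV=CF/(1+0.05675)^t    t·PV
  1       15.625        14.7859        14.7859
  2       15.625        13.9919        27.9837
  3       15.625        13.2405        39.7214
  4       15.625        12.5294        50.1177
  5       15.625        11.8566        59.2828
  6       15.625        11.2198        67.3190
  7       15.625        10.6173        74.3211
  8      515.625       331.5553     2,652.4420
  Σ                    419.7966     2,985.9737
P = 419.7966; D_Mac = 7.11291 half-year periods = 3.55645 yrs; D_mod = 3.55645/(1+0.05675) = 3.36546 yrs.
ΔP/P ≈ -D_mod · Δy = -3.36546 × (-0.005) = +0.016827 = +1.6827%.

+1.68%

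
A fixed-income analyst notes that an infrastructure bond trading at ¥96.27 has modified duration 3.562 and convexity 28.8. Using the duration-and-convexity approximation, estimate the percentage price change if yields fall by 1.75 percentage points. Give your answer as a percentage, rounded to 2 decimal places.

Duration effect: -D_mod·Δy = -3.562 × (-0.0175) = +0.062335
Convexity effect: ½·C·(Δy)² = 0.5 × 28.8 × (-0.0175)² = +0.0044100
ΔP/P ≈ +0.062335 + 0.0044100 = +0.066745
= +6.6745%.

+6.67%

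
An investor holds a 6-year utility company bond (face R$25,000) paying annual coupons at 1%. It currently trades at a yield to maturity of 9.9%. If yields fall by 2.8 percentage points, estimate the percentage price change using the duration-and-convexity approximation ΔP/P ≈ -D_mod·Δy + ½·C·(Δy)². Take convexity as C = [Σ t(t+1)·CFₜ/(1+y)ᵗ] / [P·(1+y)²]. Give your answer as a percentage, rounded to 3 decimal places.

+16.086%

With y = 0.099:
  t   CF        PV=CF/(1+0.099)^t    t·PV        t(t+1)·PV
  1       250.00       227.4795       227.4795         454.9591
  2       250.00       206.9877       413.9755       1,241.9264
  3       250.00       188.3419       565.0257       2,260.1027
  4       250.00       171.3757       685.5028       3,427.5140
  5       250.00       155.9379       779.6893       4,678.1355
  6    25,250.00    14,330.9582    85,985.7489     601,900.2425
  Σ                 15,281.0809    88,657.4217     613,962.8803
P = 15,281.0809; D_Mac = 5.80178 yrs; D_mod = 5.27914 yrs; C = 33.26539.
Duration effect: -5.27914 × (-0.028) = +0.147816
Convexity effect: 0.5 × 33.26539 × (-0.028)² = +0.0130400
ΔP/P ≈ +0.147816 + 0.0130400 = +0.160856 = +16.0856%.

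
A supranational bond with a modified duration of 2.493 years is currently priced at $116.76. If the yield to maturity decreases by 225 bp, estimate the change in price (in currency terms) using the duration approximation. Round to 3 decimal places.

+$6.549

Duration approximation: ΔP/P ≈ -D_mod · Δy = -2.493 × (-0.0225) = +0.0560925.
ΔP ≈ 116.76 × (+0.0560925) = +6.5493603.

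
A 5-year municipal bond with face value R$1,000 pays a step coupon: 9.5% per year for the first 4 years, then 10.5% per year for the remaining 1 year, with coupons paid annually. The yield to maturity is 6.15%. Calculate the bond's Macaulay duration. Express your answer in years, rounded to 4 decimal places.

4.2643 years

Periodic yield y = 0.0615. Discount each cash flow and weight by its year:
  t   CF        PV=CF/(1+0.0615)^t    t·PV
  1        95.00        89.4960        89.4960
  2        95.00        84.3109       168.6218
  3        95.00        79.4262       238.2785
  4        95.00        74.8245       299.2979
  5     1,105.00       819.9026     4,099.5132
  Σ                  1,147.9601     4,895.2073
Price P = Σ PV = 1,147.9601.
Macaulay duration = Σ(t·PV) / P = 4,895.2073 / 1,147.9601 = 4.26427 years.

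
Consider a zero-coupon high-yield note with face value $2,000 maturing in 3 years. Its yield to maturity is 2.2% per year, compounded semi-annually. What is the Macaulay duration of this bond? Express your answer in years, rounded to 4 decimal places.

3.0000 years

A zero-coupon bond has a single cash flow at maturity, so its Macaulay duration equals its maturity: 3 years.
(Equivalently: 6 semi-annual periods ÷ 2 = 3 years.)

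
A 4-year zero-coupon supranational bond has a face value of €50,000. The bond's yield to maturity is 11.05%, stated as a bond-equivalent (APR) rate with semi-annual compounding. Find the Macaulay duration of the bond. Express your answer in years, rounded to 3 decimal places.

A zero-coupon bond has a single cash flow at maturity, so its Macaulay duration equals its maturity: 4 years.
(Equivalently: 8 semi-annual periods ÷ 2 = 4 years.)

4.000 years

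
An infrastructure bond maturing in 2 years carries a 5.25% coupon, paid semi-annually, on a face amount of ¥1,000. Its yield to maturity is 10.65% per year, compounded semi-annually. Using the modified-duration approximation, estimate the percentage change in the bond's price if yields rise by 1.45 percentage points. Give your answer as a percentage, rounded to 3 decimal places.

-2.643%

Periodic yield y = 0.05325. Modified duration first:
  t   CF        PV=CF/(1+0.05325)^t    t·PV
  1        26.25        24.9229        24.9229
  2        26.25        23.6628        47.3256
  3        26.25        22.4665        67.3994
  4     1,026.25       833.9256     3,335.7023
  Σ                    904.9777     3,475.3502
P = 904.9777; D_Mac = 3.84026 half-year periods = 1.92013 yrs; D_mod = 1.92013/(1+0.05325) = 1.82305 yrs.
ΔP/P ≈ -D_mod · Δy = -1.82305 × (+0.0145) = -0.026434 = -2.6434%.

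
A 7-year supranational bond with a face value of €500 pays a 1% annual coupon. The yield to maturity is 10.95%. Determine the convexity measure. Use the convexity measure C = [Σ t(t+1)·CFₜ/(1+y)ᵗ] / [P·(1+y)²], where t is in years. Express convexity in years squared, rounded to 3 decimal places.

With y = 0.1095:
  t   CF        PV=CF/(1+0.1095)^t    t·PV        t(t+1)·PV
  1         5.00         4.5065         4.5065           9.0131
  2         5.00         4.0618         8.1235          24.3706
  3         5.00         3.6609        10.9827          43.9308
  4         5.00         3.2996        13.1984          65.9919
  5         5.00         2.9739        14.8697          89.2185
  6         5.00         2.6804        16.0826         112.5785
  7       505.00       244.0058     1,708.0409      13,664.3274
  Σ                    265.1890     1,775.8045      14,009.4308
P = 265.1890.
Convexity = Σ t(t+1)·PV / [P·(1+y)²] = 14,009.4308 / (265.1890 × 1.230990) = 42.91512.

42.915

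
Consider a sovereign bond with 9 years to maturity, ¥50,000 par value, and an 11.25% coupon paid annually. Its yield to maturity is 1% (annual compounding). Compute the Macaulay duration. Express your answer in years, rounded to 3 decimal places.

6.913 years

Periodic yield y = 0.01. Discount each cash flow and weight by its year:
  t   CF        PV=CF/(1+0.01)^t    t·PV
  1     5,625.00     5,569.3069     5,569.3069
  2     5,625.00     5,514.1653    11,028.3306
  3     5,625.00     5,459.5696    16,378.7087
  4     5,625.00     5,405.5144    21,622.0578
  5     5,625.00     5,351.9945    26,759.9725
  6     5,625.00     5,299.0044    31,794.0267
  7     5,625.00     5,246.5391    36,725.7734
  8     5,625.00     5,194.5931    41,556.7450
  9    55,625.00    50,860.1527   457,741.3745
  Σ                 93,900.8401   649,176.2961
Price P = Σ PV = 93,900.8401.
Macaulay duration = Σ(t·PV) / P = 649,176.2961 / 93,900.8401 = 6.91342 years.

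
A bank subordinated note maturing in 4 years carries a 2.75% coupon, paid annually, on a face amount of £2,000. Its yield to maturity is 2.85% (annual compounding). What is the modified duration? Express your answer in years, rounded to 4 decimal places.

Periodic yield y = 0.0285. First find Macaulay duration:
  t   CF        PV=CF/(1+0.0285)^t    t·PV
  1        55.00        53.4759        53.4759
  2        55.00        51.9941       103.9882
  3        55.00        50.5533       151.6600
  4     2,055.00     1,836.5157     7,346.0627
  Σ                  1,992.5391     7,655.1869
P = 1,992.5391; Macaulay duration = 7,655.1869 / 1,992.5391 = 3.84193 years.
Modified duration = D_Mac / (1 + y) = 3.84193 / 1.0285 = 3.73546 years.

3.7355 years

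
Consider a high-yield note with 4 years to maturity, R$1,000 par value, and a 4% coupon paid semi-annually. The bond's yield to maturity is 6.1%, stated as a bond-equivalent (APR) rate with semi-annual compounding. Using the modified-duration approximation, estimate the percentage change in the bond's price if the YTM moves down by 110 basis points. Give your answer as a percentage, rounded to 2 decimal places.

+3.97%

Periodic yield y = 0.0305. Modified duration first:
  t   CF        PV=CF/(1+0.0305)^t    t·PV
  1        20.00        19.4081        19.4081
  2        20.00        18.8336        37.6673
  3        20.00        18.2762        54.8286
  4        20.00        17.7353        70.9411
  5        20.00        17.2104        86.0518
  6        20.00        16.7010       100.2059
  7        20.00        16.2067       113.4468
  8     1,020.00       802.0773     6,416.6181
  Σ                    926.4484     6,899.1676
P = 926.4484; D_Mac = 7.44690 half-year periods = 3.72345 yrs; D_mod = 3.72345/(1+0.0305) = 3.61325 yrs.
ΔP/P ≈ -D_mod · Δy = -3.61325 × (-0.011) = +0.039746 = +3.9746%.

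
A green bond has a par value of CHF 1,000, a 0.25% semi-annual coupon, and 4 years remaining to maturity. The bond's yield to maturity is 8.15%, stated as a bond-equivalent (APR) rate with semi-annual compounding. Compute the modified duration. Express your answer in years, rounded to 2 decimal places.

Periodic yield y = 0.04075. First find Macaulay duration:
  t   CF        PV=CF/(1+0.04075)^t    t·PV
  1         1.25         1.2011         1.2011
  2         1.25         1.1540         2.3081
  3         1.25         1.1088         3.3265
  4         1.25         1.0654         4.2617
  5         1.25         1.0237         5.1186
  6         1.25         0.9836         5.9018
  7         1.25         0.9451         6.6158
  8     1,001.25       727.3964     5,819.1715
  Σ                    734.8783     5,847.9051
P = 734.8783; Macaulay duration = 5,847.9051 / 734.8783 = 7.95765 half-year periods = 3.97883 years.
Modified duration = D_Mac / (1 + y) = 3.97883 / 1.04075 = 3.82304 years.

3.82 years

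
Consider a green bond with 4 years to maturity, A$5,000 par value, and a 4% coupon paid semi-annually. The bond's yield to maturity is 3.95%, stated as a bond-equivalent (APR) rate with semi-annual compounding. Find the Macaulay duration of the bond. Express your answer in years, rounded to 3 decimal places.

3.736 years

Periodic yield y = 0.01975. Discount each cash flow and weight by its period:
  t   CF        PV=CF/(1+0.01975)^t    t·PV
  1       100.00        98.0633        98.0633
  2       100.00        96.1640       192.3280
  3       100.00        94.3016       282.9047
  4       100.00        92.4752       369.9007
  5       100.00        90.6842       453.4208
  6       100.00        88.9278       533.5670
  7       100.00        87.2055       610.4387
  8     5,100.00     4,361.3452    34,890.7617
  Σ                  5,009.1667    37,431.3848
Price P = Σ PV = 5,009.1667.
Macaulay duration = Σ(t·PV) / P = 37,431.3848 / 5,009.1667 = 7.47258 half-year periods.
In years: 7.47258 / 2 = 3.73629 years.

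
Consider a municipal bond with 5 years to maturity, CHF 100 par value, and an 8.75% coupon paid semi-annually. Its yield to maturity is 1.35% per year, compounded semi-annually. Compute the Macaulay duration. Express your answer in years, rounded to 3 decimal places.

4.292 years

Periodic yield y = 0.00675. Discount each cash flow and weight by its period:
  t   CF        PV=CF/(1+0.00675)^t    t·PV
  1        4.375         4.3457         4.3457
  2        4.375         4.3165         8.6331
  3        4.375         4.2876        12.8628
  4        4.375         4.2588        17.0354
  5        4.375         4.2303        21.1514
  6        4.375         4.2019        25.2115
  7        4.375         4.1738        29.2163
  8        4.375         4.1458        33.1661
  9        4.375         4.1180        37.0617
  10     104.375        97.5843       975.8433
  Σ                    135.6627     1,164.5273
Price P = Σ PV = 135.6627.
Macaulay duration = Σ(t·PV) / P = 1,164.5273 / 135.6627 = 8.58399 half-year periods.
In years: 8.58399 / 2 = 4.29200 years.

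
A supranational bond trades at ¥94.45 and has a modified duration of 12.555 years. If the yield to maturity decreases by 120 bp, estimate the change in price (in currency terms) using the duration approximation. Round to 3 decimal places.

+¥14.230

Duration approximation: ΔP/P ≈ -D_mod · Δy = -12.555 × (-0.012) = +0.150660.
ΔP ≈ 94.45 × (+0.150660) = +14.229837.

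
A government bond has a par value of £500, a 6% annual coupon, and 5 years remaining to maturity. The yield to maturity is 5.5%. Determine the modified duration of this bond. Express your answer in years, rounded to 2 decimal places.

4.24 years

Periodic yield y = 0.055. First find Macaulay duration:
  t   CF        PV=CF/(1+0.055)^t    t·PV
  1        30.00        28.4360        28.4360
  2        30.00        26.9536        53.9071
  3        30.00        25.5484        76.6452
  4        30.00        24.2165        96.8660
  5       530.00       405.5212     2,027.6060
  Σ                    510.6757     2,283.4604
P = 510.6757; Macaulay duration = 2,283.4604 / 510.6757 = 4.47145 years.
Modified duration = D_Mac / (1 + y) = 4.47145 / 1.055 = 4.23834 years.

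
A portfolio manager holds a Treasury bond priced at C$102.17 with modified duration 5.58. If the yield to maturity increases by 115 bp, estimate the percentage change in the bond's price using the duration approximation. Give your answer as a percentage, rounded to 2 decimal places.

-6.42%

Duration approximation: ΔP/P ≈ -D_mod · Δy = -5.58 × (+0.0115) = -0.064170.
As a percentage: -6.4170%.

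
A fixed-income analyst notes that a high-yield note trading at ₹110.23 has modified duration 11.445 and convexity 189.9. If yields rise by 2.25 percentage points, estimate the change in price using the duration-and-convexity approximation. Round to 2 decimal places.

Duration effect: -D_mod·Δy = -11.445 × (+0.0225) = -0.2575125
Convexity effect: ½·C·(Δy)² = 0.5 × 189.9 × (0.0225)² = +0.0480684375
ΔP/P ≈ -0.2575125 + 0.0480684375 = -0.2094440625
ΔP ≈ 110.23 × (-0.2094440625) = -23.087019009375.

-₹23.09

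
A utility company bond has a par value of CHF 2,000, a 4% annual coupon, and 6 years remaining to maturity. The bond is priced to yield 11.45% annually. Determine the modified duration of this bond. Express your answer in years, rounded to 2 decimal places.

4.77 years

Periodic yield y = 0.1145. First find Macaulay duration:
  t   CF        PV=CF/(1+0.1145)^t    t·PV
  1        80.00        71.7811        71.7811
  2        80.00        64.4065       128.8130
  3        80.00        57.7896       173.3688
  4        80.00        51.8525       207.4100
  5        80.00        46.5253       232.6267
  6     2,080.00     1,085.3827     6,512.2962
  Σ                  1,377.7378     7,326.2959
P = 1,377.7378; Macaulay duration = 7,326.2959 / 1,377.7378 = 5.31763 years.
Modified duration = D_Mac / (1 + y) = 5.31763 / 1.1145 = 4.77131 years.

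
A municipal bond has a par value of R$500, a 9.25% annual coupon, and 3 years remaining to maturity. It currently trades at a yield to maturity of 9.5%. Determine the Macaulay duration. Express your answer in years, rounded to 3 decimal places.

2.752 years

Periodic yield y = 0.095. Discount each cash flow and weight by its year:
  t   CF        PV=CF/(1+0.095)^t    t·PV
  1        46.25        42.2374        42.2374
  2        46.25        38.5730        77.1460
  3       546.25       416.0534     1,248.1602
  Σ                    496.8639     1,367.5437
Price P = Σ PV = 496.8639.
Macaulay duration = Σ(t·PV) / P = 1,367.5437 / 496.8639 = 2.75235 years.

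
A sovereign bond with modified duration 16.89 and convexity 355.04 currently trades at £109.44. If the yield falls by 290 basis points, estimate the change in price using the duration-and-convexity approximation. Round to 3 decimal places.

Duration effect: -D_mod·Δy = -16.89 × (-0.029) = +0.489810
Convexity effect: ½·C·(Δy)² = 0.5 × 355.04 × (-0.029)² = +0.14929432
ΔP/P ≈ +0.489810 + 0.14929432 = +0.63910432
ΔP ≈ 109.44 × (+0.63910432) = +69.9435767808.

+£69.944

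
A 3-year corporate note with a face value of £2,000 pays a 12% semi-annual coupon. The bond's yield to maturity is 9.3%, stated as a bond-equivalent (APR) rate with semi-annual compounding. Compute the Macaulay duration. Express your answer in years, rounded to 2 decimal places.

2.62 years

Periodic yield y = 0.0465. Discount each cash flow and weight by its period:
  t   CF        PV=CF/(1+0.0465)^t    t·PV
  1       120.00       114.6679       114.6679
  2       120.00       109.5728       219.1456
  3       120.00       104.7041       314.1122
  4       120.00       100.0517       400.2067
  5       120.00        95.6060       478.0299
  6     2,120.00     1,613.9886     9,683.9316
  Σ                  2,138.5911    11,210.0940
Price P = Σ PV = 2,138.5911.
Macaulay duration = Σ(t·PV) / P = 11,210.0940 / 2,138.5911 = 5.24181 half-year periods.
In years: 5.24181 / 2 = 2.62091 years.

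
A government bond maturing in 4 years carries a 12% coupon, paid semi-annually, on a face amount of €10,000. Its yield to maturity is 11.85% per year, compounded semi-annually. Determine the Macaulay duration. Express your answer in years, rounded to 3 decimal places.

3.293 years

Periodic yield y = 0.05925. Discount each cash flow and weight by its period:
  t   CF        PV=CF/(1+0.05925)^t    t·PV
  1       600.00       566.4385       566.4385
  2       600.00       534.7543     1,069.5086
  3       600.00       504.8424     1,514.5272
  4       600.00       476.6036     1,906.4146
  5       600.00       449.9444     2,249.7222
  6       600.00       424.7764     2,548.6586
  7       600.00       401.0162     2,807.1136
  8    10,600.00     6,688.3360    53,506.6882
  Σ                 10,046.7120    66,169.0715
Price P = Σ PV = 10,046.7120.
Macaulay duration = Σ(t·PV) / P = 66,169.0715 / 10,046.7120 = 6.58614 half-year periods.
In years: 6.58614 / 2 = 3.29307 years.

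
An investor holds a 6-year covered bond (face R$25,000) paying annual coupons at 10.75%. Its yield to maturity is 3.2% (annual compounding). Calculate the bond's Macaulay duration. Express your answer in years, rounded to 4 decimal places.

Periodic yield y = 0.032. Discount each cash flow and weight by its year:
  t   CF        PV=CF/(1+0.032)^t    t·PV
  1     2,687.50     2,604.1667     2,604.1667
  2     2,687.50     2,523.4173     5,046.8346
  3     2,687.50     2,445.1718     7,335.5154
  4     2,687.50     2,369.3525     9,477.4101
  5     2,687.50     2,295.8842    11,479.4212
  6    27,687.50    22,919.5222   137,517.1332
  Σ                 35,157.5148   173,460.4813
Price P = Σ PV = 35,157.5148.
Macaulay duration = Σ(t·PV) / P = 173,460.4813 / 35,157.5148 = 4.93381 years.

4.9338 years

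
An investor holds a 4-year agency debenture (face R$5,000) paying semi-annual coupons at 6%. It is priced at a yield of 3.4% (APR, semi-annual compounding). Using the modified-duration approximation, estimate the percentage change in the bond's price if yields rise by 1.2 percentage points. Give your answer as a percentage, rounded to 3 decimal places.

-4.290%

Periodic yield y = 0.017. Modified duration first:
  t   CF        PV=CF/(1+0.017)^t    t·PV
  1       150.00       147.4926       147.4926
  2       150.00       145.0272       290.0543
  3       150.00       142.6029       427.8087
  4       150.00       140.2192       560.8768
  5       150.00       137.8753       689.3765
  6       150.00       135.5706       813.4236
  7       150.00       133.3044       933.1310
  8     5,150.00     4,500.2807    36,002.2458
  Σ                  5,482.3730    39,864.4095
P = 5,482.3730; D_Mac = 7.27138 half-year periods = 3.63569 yrs; D_mod = 3.63569/(1+0.017) = 3.57492 yrs.
ΔP/P ≈ -D_mod · Δy = -3.57492 × (+0.012) = -0.042899 = -4.2899%.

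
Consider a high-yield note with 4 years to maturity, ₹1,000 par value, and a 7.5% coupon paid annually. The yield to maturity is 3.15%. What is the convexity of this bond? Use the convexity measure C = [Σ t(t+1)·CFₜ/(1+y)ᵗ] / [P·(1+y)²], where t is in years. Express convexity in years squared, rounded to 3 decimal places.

16.496

With y = 0.0315:
  t   CF        PV=CF/(1+0.0315)^t    t·PV        t(t+1)·PV
  1        75.00        72.7096        72.7096         145.4193
  2        75.00        70.4892       140.9785         422.9354
  3        75.00        68.3366       205.0099         820.0396
  4     1,075.00       949.5799     3,798.3198      18,991.5990
  Σ                  1,161.1155     4,217.0178      20,379.9932
P = 1,161.1155.
Convexity = Σ t(t+1)·PV / [P·(1+y)²] = 20,379.9932 / (1,161.1155 × 1.063992) = 16.49644.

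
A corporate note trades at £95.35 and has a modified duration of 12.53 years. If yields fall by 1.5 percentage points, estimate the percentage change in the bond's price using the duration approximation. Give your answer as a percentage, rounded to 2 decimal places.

+18.80%

Duration approximation: ΔP/P ≈ -D_mod · Δy = -12.53 × (-0.015) = +0.187950.
As a percentage: +18.7950%.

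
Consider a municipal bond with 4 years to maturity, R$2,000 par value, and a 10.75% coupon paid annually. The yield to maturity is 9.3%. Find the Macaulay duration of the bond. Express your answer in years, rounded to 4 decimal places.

Periodic yield y = 0.093. Discount each cash flow and weight by its year:
  t   CF        PV=CF/(1+0.093)^t    t·PV
  1       215.00       196.7063       196.7063
  2       215.00       179.9692       359.9384
  3       215.00       164.6562       493.9685
  4     2,215.00     1,552.0049     6,208.0195
  Σ                  2,093.3365     7,258.6327
Price P = Σ PV = 2,093.3365.
Macaulay duration = Σ(t·PV) / P = 7,258.6327 / 2,093.3365 = 3.46749 years.

3.4675 years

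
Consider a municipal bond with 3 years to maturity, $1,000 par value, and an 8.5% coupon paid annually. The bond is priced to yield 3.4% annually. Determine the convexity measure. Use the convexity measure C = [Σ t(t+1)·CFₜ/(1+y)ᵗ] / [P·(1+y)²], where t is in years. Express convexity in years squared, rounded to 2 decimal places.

10.16

With y = 0.034:
  t   CF        PV=CF/(1+0.034)^t    t·PV        t(t+1)·PV
  1        85.00        82.2050        82.2050         164.4101
  2        85.00        79.5020       159.0039         477.0118
  3     1,085.00       981.4499     2,944.3496      11,777.3984
  Σ                  1,143.1569     3,185.5586      12,418.8203
P = 1,143.1569.
Convexity = Σ t(t+1)·PV / [P·(1+y)²] = 12,418.8203 / (1,143.1569 × 1.069156) = 10.16093.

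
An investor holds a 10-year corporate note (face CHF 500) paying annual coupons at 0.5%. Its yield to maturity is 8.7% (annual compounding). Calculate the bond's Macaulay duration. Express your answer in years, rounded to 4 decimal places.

Periodic yield y = 0.087. Discount each cash flow and weight by its year:
  t   CF        PV=CF/(1+0.087)^t    t·PV
  1         2.50         2.2999         2.2999
  2         2.50         2.1158         4.2317
  3         2.50         1.9465         5.8395
  4         2.50         1.7907         7.1628
  5         2.50         1.6474         8.2369
  6         2.50         1.5155         9.0931
  7         2.50         1.3942         9.7596
  8         2.50         1.2826        10.2611
  9         2.50         1.1800        10.6198
  10      502.50       218.1929     2,181.9291
  Σ                    233.3656     2,249.4334
Price P = Σ PV = 233.3656.
Macaulay duration = Σ(t·PV) / P = 2,249.4334 / 233.3656 = 9.63910 years.

9.6391 years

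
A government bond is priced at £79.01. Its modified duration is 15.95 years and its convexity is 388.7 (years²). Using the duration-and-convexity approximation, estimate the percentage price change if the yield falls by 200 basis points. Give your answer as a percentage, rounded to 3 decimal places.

Duration effect: -D_mod·Δy = -15.95 × (-0.02) = +0.319000
Convexity effect: ½·C·(Δy)² = 0.5 × 388.7 × (-0.02)² = +0.0777400
ΔP/P ≈ +0.319000 + 0.0777400 = +0.396740
= +39.6740%.

+39.674%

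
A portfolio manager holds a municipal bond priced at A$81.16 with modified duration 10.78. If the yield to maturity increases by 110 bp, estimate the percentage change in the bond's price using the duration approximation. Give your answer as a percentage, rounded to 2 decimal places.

Duration approximation: ΔP/P ≈ -D_mod · Δy = -10.78 × (+0.011) = -0.118580.
As a percentage: -11.8580%.

-11.86%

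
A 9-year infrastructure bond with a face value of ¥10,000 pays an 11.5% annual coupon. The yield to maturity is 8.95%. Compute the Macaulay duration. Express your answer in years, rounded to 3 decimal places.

Periodic yield y = 0.0895. Discount each cash flow and weight by its year:
  t   CF        PV=CF/(1+0.0895)^t    t·PV
  1     1,150.00     1,055.5301     1,055.5301
  2     1,150.00       968.8206     1,937.6412
  3     1,150.00       889.2342     2,667.7025
  4     1,150.00       816.1856     3,264.7422
  5     1,150.00       749.1377     3,745.6886
  6     1,150.00       687.5977     4,125.5864
  7     1,150.00       631.1131     4,417.7917
  8     1,150.00       579.2686     4,634.1485
  9    11,150.00     5,155.0129    46,395.1161
  Σ                 11,531.9004    72,243.9473
Price P = Σ PV = 11,531.9004.
Macaulay duration = Σ(t·PV) / P = 72,243.9473 / 11,531.9004 = 6.26470 years.

6.265 years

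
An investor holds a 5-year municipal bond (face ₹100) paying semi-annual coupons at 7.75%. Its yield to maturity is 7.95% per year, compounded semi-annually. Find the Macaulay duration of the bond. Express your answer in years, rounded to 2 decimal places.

Periodic yield y = 0.03975. Discount each cash flow and weight by its period:
  t   CF        PV=CF/(1+0.03975)^t    t·PV
  1        3.875         3.7269         3.7269
  2        3.875         3.5844         7.1688
  3        3.875         3.4473        10.3420
  4        3.875         3.3156        13.2622
  5        3.875         3.1888        15.9440
  6        3.875         3.0669        18.4013
  7        3.875         2.9496        20.6475
  8        3.875         2.8369        22.6950
  9        3.875         2.7284        24.5558
  10     103.875        70.3431       703.4314
  Σ                     99.1879       840.1749
Price P = Σ PV = 99.1879.
Macaulay duration = Σ(t·PV) / P = 840.1749 / 99.1879 = 8.47054 half-year periods.
In years: 8.47054 / 2 = 4.23527 years.

4.24 years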